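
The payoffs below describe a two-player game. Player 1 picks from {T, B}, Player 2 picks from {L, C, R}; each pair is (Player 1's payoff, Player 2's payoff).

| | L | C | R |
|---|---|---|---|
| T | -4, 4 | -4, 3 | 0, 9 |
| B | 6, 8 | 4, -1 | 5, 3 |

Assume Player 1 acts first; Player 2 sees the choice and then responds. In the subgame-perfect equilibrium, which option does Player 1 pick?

Player 2 best-responds to each possible Player 1 move:
- T → Player 2 plays R (best of 4, 3, 9); Player 1 gets 0.
- B → Player 2 plays L (best of 8, -1, 3); Player 1 gets 6.
Among 0, 6, the best is 6 at B. Subgame-perfect outcome: (B, L) with payoffs (6, 8).

B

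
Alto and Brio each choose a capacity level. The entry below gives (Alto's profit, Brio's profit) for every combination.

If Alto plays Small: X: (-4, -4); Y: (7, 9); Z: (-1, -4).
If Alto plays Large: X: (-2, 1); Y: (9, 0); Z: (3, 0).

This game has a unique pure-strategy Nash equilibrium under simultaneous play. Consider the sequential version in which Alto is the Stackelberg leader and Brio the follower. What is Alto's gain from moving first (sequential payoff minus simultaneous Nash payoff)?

Solve by backward induction (Alto leads).
- Small: Brio compares -4, 9, -4 and picks Y; Alto would get 7.
- Large: Brio compares 1, 0, 0 and picks X; Alto would get -2.
Among 7, -2, the best is 7 at Small. Subgame-perfect outcome: (Small, Y) with payoffs (7, 9).
Under simultaneous play:
Alto's best replies: X→Large; Y→Large; Z→Large.
Brio's best replies: Small→Y; Large→X.
The unique mutual best reply is (Large, X), giving (-2, 1).
Alto's commitment gain: 7 − -2 = 9.

9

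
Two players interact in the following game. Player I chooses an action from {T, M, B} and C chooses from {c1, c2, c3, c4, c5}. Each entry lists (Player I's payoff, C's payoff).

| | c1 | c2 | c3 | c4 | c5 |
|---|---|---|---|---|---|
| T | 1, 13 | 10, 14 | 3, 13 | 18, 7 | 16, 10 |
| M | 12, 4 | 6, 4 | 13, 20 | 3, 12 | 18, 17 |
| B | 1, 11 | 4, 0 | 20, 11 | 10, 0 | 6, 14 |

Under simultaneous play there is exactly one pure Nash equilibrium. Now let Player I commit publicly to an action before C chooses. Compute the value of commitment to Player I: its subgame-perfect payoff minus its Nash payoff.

C best-responds to each possible Player I move:
- T → C plays c2 (best of 13, 14, 13, 7, 10); Player I gets 10.
- M → C plays c3 (best of 4, 4, 20, 12, 17); Player I gets 13.
- B → C plays c5 (best of 11, 0, 11, 0, 14); Player I gets 6.
Maximizing over 10, 13, 6, Player I chooses M. Subgame-perfect outcome: (M, c3) with payoffs (13, 20).
For the simultaneous game, intersect best replies.
Player I's best replies: c1→M; c2→T; c3→B; c4→T; c5→M.
C's best replies: T→c2; M→c3; B→c5.
Only (T, c2) has each player best-responding; Nash payoffs (10, 14).
Player I's commitment gain: 13 − 10 = 3.

3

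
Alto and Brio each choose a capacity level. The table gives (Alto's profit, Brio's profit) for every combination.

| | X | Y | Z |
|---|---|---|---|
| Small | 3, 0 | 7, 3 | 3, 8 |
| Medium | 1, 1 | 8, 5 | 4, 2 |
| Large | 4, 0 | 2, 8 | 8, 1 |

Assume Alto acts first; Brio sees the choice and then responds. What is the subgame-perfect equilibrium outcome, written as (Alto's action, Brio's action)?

Backward induction with Alto moving first.
- Small → Brio plays Z (best of 0, 3, 8); Alto gets 3.
- Medium → Brio plays Y (best of 1, 5, 2); Alto gets 8.
- Large → Brio plays Y (best of 0, 8, 1); Alto gets 2.
Among 3, 8, 2, the best is 8 at Medium. Subgame-perfect outcome: (Medium, Y) with payoffs (8, 5).

(Medium, Y)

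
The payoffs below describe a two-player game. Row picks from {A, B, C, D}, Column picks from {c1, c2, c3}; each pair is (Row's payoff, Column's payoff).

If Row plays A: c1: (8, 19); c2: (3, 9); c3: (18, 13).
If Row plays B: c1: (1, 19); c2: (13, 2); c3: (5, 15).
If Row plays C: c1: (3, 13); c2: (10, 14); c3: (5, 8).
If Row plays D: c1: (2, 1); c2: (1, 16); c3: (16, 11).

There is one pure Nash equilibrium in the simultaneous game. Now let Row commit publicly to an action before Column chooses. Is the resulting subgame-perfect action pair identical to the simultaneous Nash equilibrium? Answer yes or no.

no

Backward induction with Row moving first.
- A: BR = c1, leader payoff 8.
- B: BR = c1, leader payoff 1.
- C: BR = c2, leader payoff 10.
- D: BR = c2, leader payoff 1.
Maximizing over 8, 1, 10, 1, Row chooses C. Subgame-perfect outcome: (C, c2) with payoffs (10, 14).
Under simultaneous play:
Row's best replies: c1→A; c2→B; c3→A.
Column's best replies: A→c1; B→c1; C→c2; D→c2.
The unique mutual best reply is (A, c1), giving (8, 19).
Sequential outcome (C, c2) differs from the Nash profile (A, c1).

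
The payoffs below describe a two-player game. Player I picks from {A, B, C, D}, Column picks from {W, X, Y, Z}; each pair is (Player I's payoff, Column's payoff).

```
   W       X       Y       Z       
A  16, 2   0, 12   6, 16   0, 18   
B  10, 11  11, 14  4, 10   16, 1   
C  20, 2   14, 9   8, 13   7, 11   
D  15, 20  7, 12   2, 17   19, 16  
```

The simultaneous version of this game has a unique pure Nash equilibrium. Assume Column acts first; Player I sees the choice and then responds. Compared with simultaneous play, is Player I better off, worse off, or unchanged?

better off

Work backward from Player I's decision.
- W: Player I compares 16, 10, 20, 15 and picks C; Column would get 2.
- X: Player I compares 0, 11, 14, 7 and picks C; Column would get 9.
- Y: Player I compares 6, 4, 8, 2 and picks C; Column would get 13.
- Z: Player I compares 0, 16, 7, 19 and picks D; Column would get 16.
Maximizing over 2, 9, 13, 16, Column chooses Z. Subgame-perfect outcome: (D, Z) with payoffs (19, 16).
Now find the simultaneous Nash equilibrium.
Player I's best replies: W→C; X→C; Y→C; Z→D.
Column's best replies: A→Z; B→X; C→Y; D→W.
Only (C, Y) has each player best-responding; Nash payoffs (8, 13).
Player I earns 19 sequentially versus 8 at the Nash outcome: better off.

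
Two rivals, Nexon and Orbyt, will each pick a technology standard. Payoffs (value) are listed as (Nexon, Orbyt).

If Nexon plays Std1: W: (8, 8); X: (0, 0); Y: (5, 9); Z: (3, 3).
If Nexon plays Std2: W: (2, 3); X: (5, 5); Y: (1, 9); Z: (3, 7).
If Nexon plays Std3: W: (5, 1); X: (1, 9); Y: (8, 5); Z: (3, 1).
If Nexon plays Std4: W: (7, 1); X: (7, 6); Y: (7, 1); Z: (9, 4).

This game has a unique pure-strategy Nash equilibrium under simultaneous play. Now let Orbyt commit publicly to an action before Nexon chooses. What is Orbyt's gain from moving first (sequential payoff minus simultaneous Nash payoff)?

Work backward from Nexon's decision.
- W → Nexon plays Std1 (best of 8, 2, 5, 7); Orbyt gets 8.
- X → Nexon plays Std4 (best of 0, 5, 1, 7); Orbyt gets 6.
- Y → Nexon plays Std3 (best of 5, 1, 8, 7); Orbyt gets 5.
- Z → Nexon plays Std4 (best of 3, 3, 3, 9); Orbyt gets 4.
Among 8, 6, 5, 4, the best is 8 at W. Subgame-perfect outcome: (Std1, W) with payoffs (8, 8).
Under simultaneous play:
Nexon's best replies: W→Std1; X→Std4; Y→Std3; Z→Std4.
Orbyt's best replies: Std1→Y; Std2→Y; Std3→X; Std4→X.
Only (Std4, X) has each player best-responding; Nash payoffs (7, 6).
Orbyt's commitment gain: 8 − 6 = 2.

2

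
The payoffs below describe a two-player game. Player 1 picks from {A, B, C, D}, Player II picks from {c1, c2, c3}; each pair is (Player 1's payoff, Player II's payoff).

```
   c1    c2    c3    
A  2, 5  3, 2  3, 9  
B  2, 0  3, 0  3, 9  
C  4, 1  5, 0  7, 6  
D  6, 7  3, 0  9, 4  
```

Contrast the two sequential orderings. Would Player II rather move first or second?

If Player 1 leads: Player II's best replies are A→c3, B→c3, C→c3, D→c1; Player 1's induced payoffs 3, 3, 7, 6; outcome (C, c3), payoffs (7, 6).
If Player II leads: Player 1's best replies are c1→D, c2→C, c3→D; Player II's induced payoffs 7, 0, 4; outcome (D, c1), payoffs (6, 7).
Player II gets 7 moving first and 6 moving second, so Player II prefers to move first.

first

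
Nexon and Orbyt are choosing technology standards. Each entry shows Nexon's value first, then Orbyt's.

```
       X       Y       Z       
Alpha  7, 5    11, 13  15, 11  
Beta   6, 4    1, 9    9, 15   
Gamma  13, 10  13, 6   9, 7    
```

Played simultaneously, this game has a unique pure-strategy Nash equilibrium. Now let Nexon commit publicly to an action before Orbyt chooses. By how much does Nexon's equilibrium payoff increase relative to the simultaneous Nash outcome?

Backward induction with Nexon moving first.
- Alpha → Orbyt plays Y (best of 5, 13, 11); Nexon gets 11.
- Beta → Orbyt plays Z (best of 4, 9, 15); Nexon gets 9.
- Gamma → Orbyt plays X (best of 10, 6, 7); Nexon gets 13.
Nexon's induced payoffs are 11, 9, 13, so Nexon commits to Gamma. Subgame-perfect outcome: (Gamma, X) with payoffs (13, 10).
For the simultaneous game, intersect best replies.
Nexon's best replies: X→Gamma; Y→Gamma; Z→Alpha.
Orbyt's best replies: Alpha→Y; Beta→Z; Gamma→X.
Only (Gamma, X) has each player best-responding; Nash payoffs (13, 10).
Nexon's commitment gain: 13 − 13 = 0.

0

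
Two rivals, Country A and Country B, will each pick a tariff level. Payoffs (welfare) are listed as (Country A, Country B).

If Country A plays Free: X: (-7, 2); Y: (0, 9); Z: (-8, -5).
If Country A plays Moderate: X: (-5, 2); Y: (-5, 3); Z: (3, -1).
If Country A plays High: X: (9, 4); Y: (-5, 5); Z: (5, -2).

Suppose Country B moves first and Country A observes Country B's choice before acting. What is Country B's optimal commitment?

Backward induction with Country B moving first.
- X → Country A plays High (best of -7, -5, 9); Country B gets 4.
- Y → Country A plays Free (best of 0, -5, -5); Country B gets 9.
- Z → Country A plays High (best of -8, 3, 5); Country B gets -2.
Maximizing over 4, 9, -2, Country B chooses Y. Subgame-perfect outcome: (Free, Y) with payoffs (0, 9).

Y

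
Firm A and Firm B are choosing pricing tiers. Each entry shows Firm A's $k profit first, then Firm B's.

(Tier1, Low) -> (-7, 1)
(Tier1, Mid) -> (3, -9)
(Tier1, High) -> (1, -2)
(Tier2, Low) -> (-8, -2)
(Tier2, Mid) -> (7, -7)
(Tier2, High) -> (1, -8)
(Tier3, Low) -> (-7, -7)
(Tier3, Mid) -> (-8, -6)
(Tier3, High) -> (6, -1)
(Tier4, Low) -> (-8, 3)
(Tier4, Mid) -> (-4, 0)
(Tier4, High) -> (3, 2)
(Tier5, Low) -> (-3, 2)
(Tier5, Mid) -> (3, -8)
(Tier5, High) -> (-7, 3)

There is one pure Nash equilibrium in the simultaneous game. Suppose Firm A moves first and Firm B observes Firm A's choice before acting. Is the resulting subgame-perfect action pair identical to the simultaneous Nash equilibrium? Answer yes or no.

yes

Backward induction with Firm A moving first.
- Tier1 → Firm B plays Low (best of 1, -9, -2); Firm A gets -7.
- Tier2 → Firm B plays Low (best of -2, -7, -8); Firm A gets -8.
- Tier3 → Firm B plays High (best of -7, -6, -1); Firm A gets 6.
- Tier4 → Firm B plays Low (best of 3, 0, 2); Firm A gets -8.
- Tier5 → Firm B plays High (best of 2, -8, 3); Firm A gets -7.
Among -7, -8, 6, -8, -7, the best is 6 at Tier3. Subgame-perfect outcome: (Tier3, High) with payoffs (6, -1).
Now find the simultaneous Nash equilibrium.
Firm A's best replies: Low→Tier5; Mid→Tier2; High→Tier3.
Firm B's best replies: Tier1→Low; Tier2→Low; Tier3→High; Tier4→Low; Tier5→High.
Only (Tier3, High) has each player best-responding; Nash payoffs (6, -1).
Sequential outcome (Tier3, High) coincides with the Nash profile (Tier3, High).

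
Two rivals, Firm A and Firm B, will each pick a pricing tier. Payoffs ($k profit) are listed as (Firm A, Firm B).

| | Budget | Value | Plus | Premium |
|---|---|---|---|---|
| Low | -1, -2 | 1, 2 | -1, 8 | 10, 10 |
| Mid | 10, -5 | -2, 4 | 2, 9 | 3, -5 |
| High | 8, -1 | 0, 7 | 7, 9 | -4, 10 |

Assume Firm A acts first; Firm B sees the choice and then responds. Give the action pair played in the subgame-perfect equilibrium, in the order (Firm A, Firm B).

(Low, Premium)

Solve by backward induction (Firm A leads).
- Low: BR = Premium, leader payoff 10.
- Mid: BR = Plus, leader payoff 2.
- High: BR = Premium, leader payoff -4.
Among 10, 2, -4, the best is 10 at Low. Subgame-perfect outcome: (Low, Premium) with payoffs (10, 10).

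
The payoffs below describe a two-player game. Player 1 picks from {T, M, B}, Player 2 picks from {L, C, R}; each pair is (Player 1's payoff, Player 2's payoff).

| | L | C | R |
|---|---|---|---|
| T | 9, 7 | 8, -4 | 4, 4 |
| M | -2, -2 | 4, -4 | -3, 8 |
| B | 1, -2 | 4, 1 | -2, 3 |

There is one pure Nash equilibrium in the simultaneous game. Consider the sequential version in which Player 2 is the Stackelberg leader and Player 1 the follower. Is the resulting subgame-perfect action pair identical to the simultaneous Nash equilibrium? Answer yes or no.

yes

Player 1 best-responds to each possible Player 2 move:
- L: BR = T, leader payoff 7.
- C: BR = T, leader payoff -4.
- R: BR = T, leader payoff 4.
Maximizing over 7, -4, 4, Player 2 chooses L. Subgame-perfect outcome: (T, L) with payoffs (9, 7).
Under simultaneous play:
Player 1's best replies: L→T; C→T; R→T.
Player 2's best replies: T→L; M→R; B→R.
The unique mutual best reply is (T, L), giving (9, 7).
Sequential outcome (T, L) coincides with the Nash profile (T, L).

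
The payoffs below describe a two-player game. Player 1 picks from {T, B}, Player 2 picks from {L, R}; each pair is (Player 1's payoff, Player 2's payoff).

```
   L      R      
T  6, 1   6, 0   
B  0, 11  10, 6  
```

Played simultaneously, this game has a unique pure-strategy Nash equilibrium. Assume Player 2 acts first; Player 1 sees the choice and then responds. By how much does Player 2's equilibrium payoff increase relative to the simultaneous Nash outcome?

Solve by backward induction (Player 2 leads).
- L: Player 1 compares 6, 0 and picks T; Player 2 would get 1.
- R: Player 1 compares 6, 10 and picks B; Player 2 would get 6.
Maximizing over 1, 6, Player 2 chooses R. Subgame-perfect outcome: (B, R) with payoffs (10, 6).
Under simultaneous play:
Player 1's best replies: L→T; R→B.
Player 2's best replies: T→L; B→L.
The unique mutual best reply is (T, L), giving (6, 1).
Player 2's commitment gain: 6 − 1 = 5.

5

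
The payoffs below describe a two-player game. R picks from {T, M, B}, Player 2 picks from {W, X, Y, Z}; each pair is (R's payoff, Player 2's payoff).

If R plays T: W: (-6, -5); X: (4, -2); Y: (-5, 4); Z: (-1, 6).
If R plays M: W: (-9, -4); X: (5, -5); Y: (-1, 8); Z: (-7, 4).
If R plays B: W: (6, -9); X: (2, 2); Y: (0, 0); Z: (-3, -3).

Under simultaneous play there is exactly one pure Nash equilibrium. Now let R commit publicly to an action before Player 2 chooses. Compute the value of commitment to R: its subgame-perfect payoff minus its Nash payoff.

3

Solve by backward induction (R leads).
- T: Player 2 compares -5, -2, 4, 6 and picks Z; R would get -1.
- M: Player 2 compares -4, -5, 8, 4 and picks Y; R would get -1.
- B: Player 2 compares -9, 2, 0, -3 and picks X; R would get 2.
Among -1, -1, 2, the best is 2 at B. Subgame-perfect outcome: (B, X) with payoffs (2, 2).
For the simultaneous game, intersect best replies.
R's best replies: W→B; X→M; Y→B; Z→T.
Player 2's best replies: T→Z; M→Y; B→X.
Only (T, Z) has each player best-responding; Nash payoffs (-1, 6).
R's commitment gain: 2 − -1 = 3.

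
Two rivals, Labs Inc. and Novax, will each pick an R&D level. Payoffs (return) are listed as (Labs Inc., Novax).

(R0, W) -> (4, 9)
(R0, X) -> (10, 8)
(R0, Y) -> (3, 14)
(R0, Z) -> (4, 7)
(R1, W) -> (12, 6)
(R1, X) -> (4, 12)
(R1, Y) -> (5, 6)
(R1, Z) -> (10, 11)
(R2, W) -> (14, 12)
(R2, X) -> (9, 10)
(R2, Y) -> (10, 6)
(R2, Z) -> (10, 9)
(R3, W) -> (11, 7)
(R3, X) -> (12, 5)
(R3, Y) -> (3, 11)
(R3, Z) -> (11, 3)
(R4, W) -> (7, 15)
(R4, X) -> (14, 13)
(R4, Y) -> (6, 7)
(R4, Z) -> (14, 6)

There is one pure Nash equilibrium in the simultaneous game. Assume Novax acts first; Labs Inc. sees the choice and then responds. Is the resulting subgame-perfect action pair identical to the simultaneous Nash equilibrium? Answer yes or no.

no

Solve by backward induction (Novax leads).
- W: Labs Inc. compares 4, 12, 14, 11, 7 and picks R2; Novax would get 12.
- X: Labs Inc. compares 10, 4, 9, 12, 14 and picks R4; Novax would get 13.
- Y: Labs Inc. compares 3, 5, 10, 3, 6 and picks R2; Novax would get 6.
- Z: Labs Inc. compares 4, 10, 10, 11, 14 and picks R4; Novax would get 6.
Novax's induced payoffs are 12, 13, 6, 6, so Novax commits to X. Subgame-perfect outcome: (R4, X) with payoffs (14, 13).
Now find the simultaneous Nash equilibrium.
Labs Inc.'s best replies: W→R2; X→R4; Y→R2; Z→R4.
Novax's best replies: R0→Y; R1→X; R2→W; R3→Y; R4→W.
Only (R2, W) has each player best-responding; Nash payoffs (14, 12).
Sequential outcome (R4, X) differs from the Nash profile (R2, W).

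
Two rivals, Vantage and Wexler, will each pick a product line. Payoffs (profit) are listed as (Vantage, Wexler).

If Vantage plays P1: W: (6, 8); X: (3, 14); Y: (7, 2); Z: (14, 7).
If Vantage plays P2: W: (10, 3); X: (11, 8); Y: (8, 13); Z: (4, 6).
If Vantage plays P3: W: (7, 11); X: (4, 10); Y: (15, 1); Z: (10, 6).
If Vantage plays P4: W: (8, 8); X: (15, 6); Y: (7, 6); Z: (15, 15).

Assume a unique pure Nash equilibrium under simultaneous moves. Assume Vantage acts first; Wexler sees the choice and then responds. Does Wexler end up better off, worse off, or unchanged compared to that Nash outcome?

Backward induction with Vantage moving first.
- P1: BR = X, leader payoff 3.
- P2: BR = Y, leader payoff 8.
- P3: BR = W, leader payoff 7.
- P4: BR = Z, leader payoff 15.
Vantage's induced payoffs are 3, 8, 7, 15, so Vantage commits to P4. Subgame-perfect outcome: (P4, Z) with payoffs (15, 15).
For the simultaneous game, intersect best replies.
Vantage's best replies: W→P2; X→P4; Y→P3; Z→P4.
Wexler's best replies: P1→X; P2→Y; P3→W; P4→Z.
Only (P4, Z) has each player best-responding; Nash payoffs (15, 15).
Wexler earns 15 sequentially versus 15 at the Nash outcome: unchanged.

unchanged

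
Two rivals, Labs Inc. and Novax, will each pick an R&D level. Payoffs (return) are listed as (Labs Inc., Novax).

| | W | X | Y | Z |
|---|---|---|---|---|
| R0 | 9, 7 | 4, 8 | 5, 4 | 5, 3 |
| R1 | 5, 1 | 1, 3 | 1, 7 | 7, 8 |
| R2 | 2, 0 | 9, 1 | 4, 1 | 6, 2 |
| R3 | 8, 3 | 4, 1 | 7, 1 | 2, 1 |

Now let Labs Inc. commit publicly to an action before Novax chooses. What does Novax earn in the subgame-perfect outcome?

3

Backward induction with Labs Inc. moving first.
- R0 → Novax plays X (best of 7, 8, 4, 3); Labs Inc. gets 4.
- R1 → Novax plays Z (best of 1, 3, 7, 8); Labs Inc. gets 7.
- R2 → Novax plays Z (best of 0, 1, 1, 2); Labs Inc. gets 6.
- R3 → Novax plays W (best of 3, 1, 1, 1); Labs Inc. gets 8.
Maximizing over 4, 7, 6, 8, Labs Inc. chooses R3. Subgame-perfect outcome: (R3, W) with payoffs (8, 3).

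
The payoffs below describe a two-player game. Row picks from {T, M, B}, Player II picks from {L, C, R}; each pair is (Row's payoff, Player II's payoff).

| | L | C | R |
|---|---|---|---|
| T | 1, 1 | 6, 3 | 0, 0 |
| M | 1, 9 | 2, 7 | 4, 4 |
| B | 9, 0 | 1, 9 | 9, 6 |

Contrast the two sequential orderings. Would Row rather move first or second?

second

If Row leads: Player II's best replies are T→C, M→L, B→C; Row's induced payoffs 6, 1, 1; outcome (T, C), payoffs (6, 3).
If Player II leads: Row's best replies are L→B, C→T, R→B; Player II's induced payoffs 0, 3, 6; outcome (B, R), payoffs (9, 6).
Row gets 6 moving first and 9 moving second, so Row prefers to move second.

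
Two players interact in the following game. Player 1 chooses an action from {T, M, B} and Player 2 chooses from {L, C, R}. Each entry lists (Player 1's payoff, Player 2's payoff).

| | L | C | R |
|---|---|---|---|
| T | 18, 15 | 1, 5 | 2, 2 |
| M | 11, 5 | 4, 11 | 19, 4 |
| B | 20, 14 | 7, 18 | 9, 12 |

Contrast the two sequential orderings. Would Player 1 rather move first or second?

If Player 1 leads: Player 2's best replies are T→L, M→C, B→C; Player 1's induced payoffs 18, 4, 7; outcome (T, L), payoffs (18, 15).
If Player 2 leads: Player 1's best replies are L→B, C→B, R→M; Player 2's induced payoffs 14, 18, 4; outcome (B, C), payoffs (7, 18).
Player 1 gets 18 moving first and 7 moving second, so Player 1 prefers to move first.

first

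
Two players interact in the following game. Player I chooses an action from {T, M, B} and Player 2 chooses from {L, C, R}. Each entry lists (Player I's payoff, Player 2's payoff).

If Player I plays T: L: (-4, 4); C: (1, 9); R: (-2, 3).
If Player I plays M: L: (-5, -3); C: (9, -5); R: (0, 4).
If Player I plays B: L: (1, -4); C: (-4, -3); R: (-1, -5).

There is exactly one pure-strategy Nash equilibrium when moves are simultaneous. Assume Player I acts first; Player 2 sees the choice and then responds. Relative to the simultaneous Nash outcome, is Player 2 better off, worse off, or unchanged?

better off

Player 2 best-responds to each possible Player I move:
- T: BR = C, leader payoff 1.
- M: BR = R, leader payoff 0.
- B: BR = C, leader payoff -4.
Maximizing over 1, 0, -4, Player I chooses T. Subgame-perfect outcome: (T, C) with payoffs (1, 9).
Now find the simultaneous Nash equilibrium.
Player I's best replies: L→B; C→M; R→M.
Player 2's best replies: T→C; M→R; B→C.
Only (M, R) has each player best-responding; Nash payoffs (0, 4).
Player 2 earns 9 sequentially versus 4 at the Nash outcome: better off.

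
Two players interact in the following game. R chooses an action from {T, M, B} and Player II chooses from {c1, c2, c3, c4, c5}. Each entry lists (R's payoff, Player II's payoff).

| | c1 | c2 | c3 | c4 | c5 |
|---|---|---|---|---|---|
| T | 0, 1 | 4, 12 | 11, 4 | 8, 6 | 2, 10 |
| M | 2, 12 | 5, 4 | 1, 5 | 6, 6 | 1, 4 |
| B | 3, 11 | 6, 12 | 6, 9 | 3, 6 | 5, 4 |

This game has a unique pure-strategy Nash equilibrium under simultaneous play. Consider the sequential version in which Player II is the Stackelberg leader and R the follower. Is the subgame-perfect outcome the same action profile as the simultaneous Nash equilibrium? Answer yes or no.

Solve by backward induction (Player II leads).
- c1 → R plays B (best of 0, 2, 3); Player II gets 11.
- c2 → R plays B (best of 4, 5, 6); Player II gets 12.
- c3 → R plays T (best of 11, 1, 6); Player II gets 4.
- c4 → R plays T (best of 8, 6, 3); Player II gets 6.
- c5 → R plays B (best of 2, 1, 5); Player II gets 4.
Among 11, 12, 4, 6, 4, the best is 12 at c2. Subgame-perfect outcome: (B, c2) with payoffs (6, 12).
Under simultaneous play:
R's best replies: c1→B; c2→B; c3→T; c4→T; c5→B.
Player II's best replies: T→c2; M→c1; B→c2.
The unique mutual best reply is (B, c2), giving (6, 12).
Sequential outcome (B, c2) coincides with the Nash profile (B, c2).

yes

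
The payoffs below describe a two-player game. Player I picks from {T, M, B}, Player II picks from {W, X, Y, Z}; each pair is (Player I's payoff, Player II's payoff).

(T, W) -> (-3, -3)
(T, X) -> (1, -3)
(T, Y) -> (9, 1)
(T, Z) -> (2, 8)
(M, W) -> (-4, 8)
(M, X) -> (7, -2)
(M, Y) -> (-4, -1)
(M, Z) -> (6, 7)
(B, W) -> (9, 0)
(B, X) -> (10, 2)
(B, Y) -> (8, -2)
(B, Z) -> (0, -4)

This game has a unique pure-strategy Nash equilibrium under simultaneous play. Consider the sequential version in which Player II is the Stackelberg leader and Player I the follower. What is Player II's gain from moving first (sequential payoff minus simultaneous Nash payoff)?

5

Backward induction with Player II moving first.
- W: Player I compares -3, -4, 9 and picks B; Player II would get 0.
- X: Player I compares 1, 7, 10 and picks B; Player II would get 2.
- Y: Player I compares 9, -4, 8 and picks T; Player II would get 1.
- Z: Player I compares 2, 6, 0 and picks M; Player II would get 7.
Among 0, 2, 1, 7, the best is 7 at Z. Subgame-perfect outcome: (M, Z) with payoffs (6, 7).
For the simultaneous game, intersect best replies.
Player I's best replies: W→B; X→B; Y→T; Z→M.
Player II's best replies: T→Z; M→W; B→X.
Only (B, X) has each player best-responding; Nash payoffs (10, 2).
Player II's commitment gain: 7 − 2 = 5.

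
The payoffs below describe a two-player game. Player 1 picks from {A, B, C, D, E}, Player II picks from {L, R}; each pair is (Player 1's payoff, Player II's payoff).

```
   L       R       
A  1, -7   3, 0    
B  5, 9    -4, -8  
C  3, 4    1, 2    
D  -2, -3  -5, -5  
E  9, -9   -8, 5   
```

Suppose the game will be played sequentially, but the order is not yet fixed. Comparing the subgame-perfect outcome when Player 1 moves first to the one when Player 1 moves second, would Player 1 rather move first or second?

If Player 1 leads: Player II's best replies are A→R, B→L, C→L, D→L, E→R; Player 1's induced payoffs 3, 5, 3, -2, -8; outcome (B, L), payoffs (5, 9).
If Player II leads: Player 1's best replies are L→E, R→A; Player II's induced payoffs -9, 0; outcome (A, R), payoffs (3, 0).
Player 1 gets 5 moving first and 3 moving second, so Player 1 prefers to move first.

first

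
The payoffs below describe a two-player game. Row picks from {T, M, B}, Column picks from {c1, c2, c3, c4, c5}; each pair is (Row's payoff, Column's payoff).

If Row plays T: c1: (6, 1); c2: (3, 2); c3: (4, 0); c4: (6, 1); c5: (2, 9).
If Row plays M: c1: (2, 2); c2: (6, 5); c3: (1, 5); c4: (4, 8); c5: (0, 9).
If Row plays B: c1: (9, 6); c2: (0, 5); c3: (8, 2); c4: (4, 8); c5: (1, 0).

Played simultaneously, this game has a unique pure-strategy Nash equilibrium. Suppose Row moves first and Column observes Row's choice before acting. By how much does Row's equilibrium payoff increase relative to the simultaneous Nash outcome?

2

Solve by backward induction (Row leads).
- T: BR = c5, leader payoff 2.
- M: BR = c5, leader payoff 0.
- B: BR = c4, leader payoff 4.
Among 2, 0, 4, the best is 4 at B. Subgame-perfect outcome: (B, c4) with payoffs (4, 8).
Now find the simultaneous Nash equilibrium.
Row's best replies: c1→B; c2→M; c3→B; c4→T; c5→T.
Column's best replies: T→c5; M→c5; B→c4.
Only (T, c5) has each player best-responding; Nash payoffs (2, 9).
Row's commitment gain: 4 − 2 = 2.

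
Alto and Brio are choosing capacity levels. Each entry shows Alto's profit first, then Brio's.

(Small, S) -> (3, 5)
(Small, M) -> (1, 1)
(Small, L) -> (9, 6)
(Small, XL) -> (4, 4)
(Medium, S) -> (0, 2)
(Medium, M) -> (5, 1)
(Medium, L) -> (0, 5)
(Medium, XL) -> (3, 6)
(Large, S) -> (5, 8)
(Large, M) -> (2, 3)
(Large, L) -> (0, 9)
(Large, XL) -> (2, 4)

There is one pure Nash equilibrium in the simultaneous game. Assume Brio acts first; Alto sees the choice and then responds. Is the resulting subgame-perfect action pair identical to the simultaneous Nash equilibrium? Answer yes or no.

no

Work backward from Alto's decision.
- S: BR = Large, leader payoff 8.
- M: BR = Medium, leader payoff 1.
- L: BR = Small, leader payoff 6.
- XL: BR = Small, leader payoff 4.
Brio's induced payoffs are 8, 1, 6, 4, so Brio commits to S. Subgame-perfect outcome: (Large, S) with payoffs (5, 8).
For the simultaneous game, intersect best replies.
Alto's best replies: S→Large; M→Medium; L→Small; XL→Small.
Brio's best replies: Small→L; Medium→XL; Large→L.
Only (Small, L) has each player best-responding; Nash payoffs (9, 6).
Sequential outcome (Large, S) differs from the Nash profile (Small, L).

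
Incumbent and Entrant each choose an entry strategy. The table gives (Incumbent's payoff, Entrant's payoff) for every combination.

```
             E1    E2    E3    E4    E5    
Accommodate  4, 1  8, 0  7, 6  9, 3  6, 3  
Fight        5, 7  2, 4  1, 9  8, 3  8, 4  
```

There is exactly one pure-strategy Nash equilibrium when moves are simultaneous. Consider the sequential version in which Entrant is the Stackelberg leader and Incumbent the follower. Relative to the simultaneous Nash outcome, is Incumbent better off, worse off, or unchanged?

worse off

Work backward from Incumbent's decision.
- E1: Incumbent compares 4, 5 and picks Fight; Entrant would get 7.
- E2: Incumbent compares 8, 2 and picks Accommodate; Entrant would get 0.
- E3: Incumbent compares 7, 1 and picks Accommodate; Entrant would get 6.
- E4: Incumbent compares 9, 8 and picks Accommodate; Entrant would get 3.
- E5: Incumbent compares 6, 8 and picks Fight; Entrant would get 4.
Maximizing over 7, 0, 6, 3, 4, Entrant chooses E1. Subgame-perfect outcome: (Fight, E1) with payoffs (5, 7).
Now find the simultaneous Nash equilibrium.
Incumbent's best replies: E1→Fight; E2→Accommodate; E3→Accommodate; E4→Accommodate; E5→Fight.
Entrant's best replies: Accommodate→E3; Fight→E3.
Only (Accommodate, E3) has each player best-responding; Nash payoffs (7, 6).
Incumbent earns 5 sequentially versus 7 at the Nash outcome: worse off.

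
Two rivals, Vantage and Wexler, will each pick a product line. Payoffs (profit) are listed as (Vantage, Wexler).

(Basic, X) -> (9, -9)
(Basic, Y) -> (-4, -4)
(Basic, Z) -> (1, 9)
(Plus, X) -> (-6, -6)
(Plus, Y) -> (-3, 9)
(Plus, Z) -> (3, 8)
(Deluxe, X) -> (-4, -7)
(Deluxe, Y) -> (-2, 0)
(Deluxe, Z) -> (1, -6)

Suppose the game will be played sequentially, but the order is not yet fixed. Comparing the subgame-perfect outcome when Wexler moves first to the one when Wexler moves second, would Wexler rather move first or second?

If Vantage leads: Wexler's best replies are Basic→Z, Plus→Y, Deluxe→Y; Vantage's induced payoffs 1, -3, -2; outcome (Basic, Z), payoffs (1, 9).
If Wexler leads: Vantage's best replies are X→Basic, Y→Deluxe, Z→Plus; Wexler's induced payoffs -9, 0, 8; outcome (Plus, Z), payoffs (3, 8).
Wexler gets 8 moving first and 9 moving second, so Wexler prefers to move second.

second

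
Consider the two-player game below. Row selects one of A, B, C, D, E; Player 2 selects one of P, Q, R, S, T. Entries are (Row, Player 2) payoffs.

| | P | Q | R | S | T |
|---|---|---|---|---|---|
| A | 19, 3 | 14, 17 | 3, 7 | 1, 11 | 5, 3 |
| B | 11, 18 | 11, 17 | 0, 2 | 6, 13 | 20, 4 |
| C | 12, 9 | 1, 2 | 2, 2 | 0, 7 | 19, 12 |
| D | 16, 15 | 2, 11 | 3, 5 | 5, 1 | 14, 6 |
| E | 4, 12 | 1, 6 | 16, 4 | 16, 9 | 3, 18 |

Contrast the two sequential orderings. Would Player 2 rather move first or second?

If Row leads: Player 2's best replies are A→Q, B→P, C→T, D→P, E→T; Row's induced payoffs 14, 11, 19, 16, 3; outcome (C, T), payoffs (19, 12).
If Player 2 leads: Row's best replies are P→A, Q→A, R→E, S→E, T→B; Player 2's induced payoffs 3, 17, 4, 9, 4; outcome (A, Q), payoffs (14, 17).
Player 2 gets 17 moving first and 12 moving second, so Player 2 prefers to move first.

first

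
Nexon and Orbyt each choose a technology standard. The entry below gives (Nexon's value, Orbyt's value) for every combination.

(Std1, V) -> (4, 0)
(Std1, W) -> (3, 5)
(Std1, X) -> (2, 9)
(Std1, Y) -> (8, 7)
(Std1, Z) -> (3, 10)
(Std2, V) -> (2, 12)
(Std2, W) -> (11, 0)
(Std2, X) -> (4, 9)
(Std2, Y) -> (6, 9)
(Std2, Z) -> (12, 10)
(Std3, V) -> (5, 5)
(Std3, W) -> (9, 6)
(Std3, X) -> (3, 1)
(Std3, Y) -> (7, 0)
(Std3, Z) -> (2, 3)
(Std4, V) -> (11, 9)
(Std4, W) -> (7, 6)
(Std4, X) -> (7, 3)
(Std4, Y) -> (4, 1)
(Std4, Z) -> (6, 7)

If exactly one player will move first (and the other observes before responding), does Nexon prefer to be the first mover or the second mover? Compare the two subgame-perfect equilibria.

second

If Nexon leads: Orbyt's best replies are Std1→Z, Std2→V, Std3→W, Std4→V; Nexon's induced payoffs 3, 2, 9, 11; outcome (Std4, V), payoffs (11, 9).
If Orbyt leads: Nexon's best replies are V→Std4, W→Std2, X→Std4, Y→Std1, Z→Std2; Orbyt's induced payoffs 9, 0, 3, 7, 10; outcome (Std2, Z), payoffs (12, 10).
Nexon gets 11 moving first and 12 moving second, so Nexon prefers to move second.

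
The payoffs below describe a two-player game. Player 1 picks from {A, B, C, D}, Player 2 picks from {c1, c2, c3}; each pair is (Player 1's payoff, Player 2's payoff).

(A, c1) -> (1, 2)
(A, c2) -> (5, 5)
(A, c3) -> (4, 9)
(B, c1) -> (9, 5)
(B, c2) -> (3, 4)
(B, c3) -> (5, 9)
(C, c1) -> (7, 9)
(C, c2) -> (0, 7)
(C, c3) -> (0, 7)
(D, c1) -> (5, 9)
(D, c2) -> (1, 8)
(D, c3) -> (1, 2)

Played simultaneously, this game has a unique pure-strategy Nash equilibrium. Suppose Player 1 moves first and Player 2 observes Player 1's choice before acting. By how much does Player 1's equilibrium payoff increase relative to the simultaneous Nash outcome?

2

Solve by backward induction (Player 1 leads).
- A: BR = c3, leader payoff 4.
- B: BR = c3, leader payoff 5.
- C: BR = c1, leader payoff 7.
- D: BR = c1, leader payoff 5.
Player 1's induced payoffs are 4, 5, 7, 5, so Player 1 commits to C. Subgame-perfect outcome: (C, c1) with payoffs (7, 9).
Under simultaneous play:
Player 1's best replies: c1→B; c2→A; c3→B.
Player 2's best replies: A→c3; B→c3; C→c1; D→c1.
The unique mutual best reply is (B, c3), giving (5, 9).
Player 1's commitment gain: 7 − 5 = 2.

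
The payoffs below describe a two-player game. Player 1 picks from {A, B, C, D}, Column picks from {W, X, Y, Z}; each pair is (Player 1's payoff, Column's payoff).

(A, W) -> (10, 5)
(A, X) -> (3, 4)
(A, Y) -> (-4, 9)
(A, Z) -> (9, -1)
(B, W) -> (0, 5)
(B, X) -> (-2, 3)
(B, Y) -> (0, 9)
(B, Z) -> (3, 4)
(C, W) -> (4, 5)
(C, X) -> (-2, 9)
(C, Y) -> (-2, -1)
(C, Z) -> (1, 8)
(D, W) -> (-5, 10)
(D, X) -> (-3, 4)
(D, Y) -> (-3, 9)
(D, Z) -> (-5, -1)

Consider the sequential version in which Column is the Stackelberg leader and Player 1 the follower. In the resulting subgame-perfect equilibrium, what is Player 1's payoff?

0

Player 1 best-responds to each possible Column move:
- W: Player 1 compares 10, 0, 4, -5 and picks A; Column would get 5.
- X: Player 1 compares 3, -2, -2, -3 and picks A; Column would get 4.
- Y: Player 1 compares -4, 0, -2, -3 and picks B; Column would get 9.
- Z: Player 1 compares 9, 3, 1, -5 and picks A; Column would get -1.
Maximizing over 5, 4, 9, -1, Column chooses Y. Subgame-perfect outcome: (B, Y) with payoffs (0, 9).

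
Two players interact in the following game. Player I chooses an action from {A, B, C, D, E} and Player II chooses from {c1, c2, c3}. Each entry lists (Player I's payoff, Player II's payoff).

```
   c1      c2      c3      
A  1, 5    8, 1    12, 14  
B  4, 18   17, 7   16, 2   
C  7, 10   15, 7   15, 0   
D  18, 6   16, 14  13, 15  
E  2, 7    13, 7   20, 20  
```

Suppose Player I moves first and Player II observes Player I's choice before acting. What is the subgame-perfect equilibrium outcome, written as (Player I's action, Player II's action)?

Work backward from Player II's decision.
- A: BR = c3, leader payoff 12.
- B: BR = c1, leader payoff 4.
- C: BR = c1, leader payoff 7.
- D: BR = c3, leader payoff 13.
- E: BR = c3, leader payoff 20.
Among 12, 4, 7, 13, 20, the best is 20 at E. Subgame-perfect outcome: (E, c3) with payoffs (20, 20).

(E, c3)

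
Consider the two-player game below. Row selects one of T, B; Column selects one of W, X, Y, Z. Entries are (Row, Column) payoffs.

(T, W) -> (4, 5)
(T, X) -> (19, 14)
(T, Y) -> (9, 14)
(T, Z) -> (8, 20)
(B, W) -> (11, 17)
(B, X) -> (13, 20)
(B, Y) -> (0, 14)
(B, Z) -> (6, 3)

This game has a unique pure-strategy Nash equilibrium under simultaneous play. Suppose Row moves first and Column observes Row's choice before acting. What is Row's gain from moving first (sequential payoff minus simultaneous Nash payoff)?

Work backward from Column's decision.
- T: BR = Z, leader payoff 8.
- B: BR = X, leader payoff 13.
Maximizing over 8, 13, Row chooses B. Subgame-perfect outcome: (B, X) with payoffs (13, 20).
For the simultaneous game, intersect best replies.
Row's best replies: W→B; X→T; Y→T; Z→T.
Column's best replies: T→Z; B→X.
The unique mutual best reply is (T, Z), giving (8, 20).
Row's commitment gain: 13 − 8 = 5.

5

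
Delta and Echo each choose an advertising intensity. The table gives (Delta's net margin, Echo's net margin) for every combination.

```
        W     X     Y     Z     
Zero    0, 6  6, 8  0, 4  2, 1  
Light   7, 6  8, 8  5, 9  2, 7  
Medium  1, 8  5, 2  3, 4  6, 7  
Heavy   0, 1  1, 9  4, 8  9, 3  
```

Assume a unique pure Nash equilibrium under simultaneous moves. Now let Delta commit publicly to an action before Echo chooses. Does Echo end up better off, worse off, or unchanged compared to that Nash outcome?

worse off

Solve by backward induction (Delta leads).
- Zero: BR = X, leader payoff 6.
- Light: BR = Y, leader payoff 5.
- Medium: BR = W, leader payoff 1.
- Heavy: BR = X, leader payoff 1.
Maximizing over 6, 5, 1, 1, Delta chooses Zero. Subgame-perfect outcome: (Zero, X) with payoffs (6, 8).
Under simultaneous play:
Delta's best replies: W→Light; X→Light; Y→Light; Z→Heavy.
Echo's best replies: Zero→X; Light→Y; Medium→W; Heavy→X.
The unique mutual best reply is (Light, Y), giving (5, 9).
Echo earns 8 sequentially versus 9 at the Nash outcome: worse off.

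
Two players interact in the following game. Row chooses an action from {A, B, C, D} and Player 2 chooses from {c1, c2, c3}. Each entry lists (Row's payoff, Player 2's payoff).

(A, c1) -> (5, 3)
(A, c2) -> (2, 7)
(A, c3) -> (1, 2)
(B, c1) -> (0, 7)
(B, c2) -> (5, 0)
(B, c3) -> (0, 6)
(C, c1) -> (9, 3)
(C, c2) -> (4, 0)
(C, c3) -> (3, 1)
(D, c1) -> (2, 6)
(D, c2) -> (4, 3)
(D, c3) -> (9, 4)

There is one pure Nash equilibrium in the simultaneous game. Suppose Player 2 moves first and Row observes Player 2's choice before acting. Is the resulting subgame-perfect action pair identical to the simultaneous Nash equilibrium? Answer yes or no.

Solve by backward induction (Player 2 leads).
- c1 → Row plays C (best of 5, 0, 9, 2); Player 2 gets 3.
- c2 → Row plays B (best of 2, 5, 4, 4); Player 2 gets 0.
- c3 → Row plays D (best of 1, 0, 3, 9); Player 2 gets 4.
Among 3, 0, 4, the best is 4 at c3. Subgame-perfect outcome: (D, c3) with payoffs (9, 4).
For the simultaneous game, intersect best replies.
Row's best replies: c1→C; c2→B; c3→D.
Player 2's best replies: A→c2; B→c1; C→c1; D→c1.
Only (C, c1) has each player best-responding; Nash payoffs (9, 3).
Sequential outcome (D, c3) differs from the Nash profile (C, c1).

no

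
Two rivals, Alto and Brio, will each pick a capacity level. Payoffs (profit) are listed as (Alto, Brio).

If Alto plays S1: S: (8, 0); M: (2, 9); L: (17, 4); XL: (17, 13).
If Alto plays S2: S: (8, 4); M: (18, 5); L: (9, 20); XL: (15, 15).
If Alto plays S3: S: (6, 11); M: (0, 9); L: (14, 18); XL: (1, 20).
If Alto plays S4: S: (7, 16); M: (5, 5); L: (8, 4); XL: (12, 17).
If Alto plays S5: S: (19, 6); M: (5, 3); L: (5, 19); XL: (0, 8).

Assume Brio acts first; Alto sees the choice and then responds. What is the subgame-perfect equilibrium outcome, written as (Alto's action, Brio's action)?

(S1, XL)

Alto best-responds to each possible Brio move:
- S → Alto plays S5 (best of 8, 8, 6, 7, 19); Brio gets 6.
- M → Alto plays S2 (best of 2, 18, 0, 5, 5); Brio gets 5.
- L → Alto plays S1 (best of 17, 9, 14, 8, 5); Brio gets 4.
- XL → Alto plays S1 (best of 17, 15, 1, 12, 0); Brio gets 13.
Brio's induced payoffs are 6, 5, 4, 13, so Brio commits to XL. Subgame-perfect outcome: (S1, XL) with payoffs (17, 13).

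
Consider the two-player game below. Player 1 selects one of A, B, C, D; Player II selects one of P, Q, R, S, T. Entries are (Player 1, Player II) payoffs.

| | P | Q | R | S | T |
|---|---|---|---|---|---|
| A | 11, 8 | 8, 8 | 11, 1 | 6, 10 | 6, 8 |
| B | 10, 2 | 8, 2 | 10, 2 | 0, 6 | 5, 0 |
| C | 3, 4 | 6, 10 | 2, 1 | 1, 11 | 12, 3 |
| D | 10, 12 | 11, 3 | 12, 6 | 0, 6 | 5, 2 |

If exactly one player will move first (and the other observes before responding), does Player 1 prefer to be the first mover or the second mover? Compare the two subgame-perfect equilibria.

first

If Player 1 leads: Player II's best replies are A→S, B→S, C→S, D→P; Player 1's induced payoffs 6, 0, 1, 10; outcome (D, P), payoffs (10, 12).
If Player II leads: Player 1's best replies are P→A, Q→D, R→D, S→A, T→C; Player II's induced payoffs 8, 3, 6, 10, 3; outcome (A, S), payoffs (6, 10).
Player 1 gets 10 moving first and 6 moving second, so Player 1 prefers to move first.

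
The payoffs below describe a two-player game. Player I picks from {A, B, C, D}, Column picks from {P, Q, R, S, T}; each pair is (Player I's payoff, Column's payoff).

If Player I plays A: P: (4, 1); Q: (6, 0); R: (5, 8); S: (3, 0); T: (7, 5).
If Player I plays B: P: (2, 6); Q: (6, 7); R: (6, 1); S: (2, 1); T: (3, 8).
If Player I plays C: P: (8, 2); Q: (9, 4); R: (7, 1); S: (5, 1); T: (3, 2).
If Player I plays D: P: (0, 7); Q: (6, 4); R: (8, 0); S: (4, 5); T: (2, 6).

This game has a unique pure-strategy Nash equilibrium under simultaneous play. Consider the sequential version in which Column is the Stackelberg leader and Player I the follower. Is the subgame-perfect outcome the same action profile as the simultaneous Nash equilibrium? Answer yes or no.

Solve by backward induction (Column leads).
- P: BR = C, leader payoff 2.
- Q: BR = C, leader payoff 4.
- R: BR = D, leader payoff 0.
- S: BR = C, leader payoff 1.
- T: BR = A, leader payoff 5.
Among 2, 4, 0, 1, 5, the best is 5 at T. Subgame-perfect outcome: (A, T) with payoffs (7, 5).
Now find the simultaneous Nash equilibrium.
Player I's best replies: P→C; Q→C; R→D; S→C; T→A.
Column's best replies: A→R; B→T; C→Q; D→P.
Only (C, Q) has each player best-responding; Nash payoffs (9, 4).
Sequential outcome (A, T) differs from the Nash profile (C, Q).

no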